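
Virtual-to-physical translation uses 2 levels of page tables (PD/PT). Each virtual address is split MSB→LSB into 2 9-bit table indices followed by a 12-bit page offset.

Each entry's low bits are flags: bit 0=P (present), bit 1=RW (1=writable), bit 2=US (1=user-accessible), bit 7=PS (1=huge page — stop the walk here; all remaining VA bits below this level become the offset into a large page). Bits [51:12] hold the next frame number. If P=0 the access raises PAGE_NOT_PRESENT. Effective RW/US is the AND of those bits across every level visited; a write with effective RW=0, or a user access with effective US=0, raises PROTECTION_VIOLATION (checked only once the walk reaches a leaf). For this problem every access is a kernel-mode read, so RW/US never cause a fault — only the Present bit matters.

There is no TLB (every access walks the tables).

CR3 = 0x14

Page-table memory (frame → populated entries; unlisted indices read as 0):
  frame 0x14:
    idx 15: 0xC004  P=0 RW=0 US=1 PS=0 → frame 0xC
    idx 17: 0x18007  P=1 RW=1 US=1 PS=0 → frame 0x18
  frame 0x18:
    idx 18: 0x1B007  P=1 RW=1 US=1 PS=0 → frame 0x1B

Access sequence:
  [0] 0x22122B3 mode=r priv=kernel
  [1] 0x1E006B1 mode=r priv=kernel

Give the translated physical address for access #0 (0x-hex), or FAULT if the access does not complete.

Per-access translation:
#0 VA=0x22122B3 (r,kernel):
  [0] read 0x14 idx=17: raw=0x18007 flags P=1 W=1 U=1 S=0
  [1] read 0x18 idx=18: raw=0x1B007 flags P=1 W=1 U=1 S=0
  → PA=0x1B2B3  (2 entries read)
#1 VA=0x1E006B1 (r,kernel):
  [0] read 0x14 idx=15: raw=0xC004 flags P=0 W=0 U=1 S=0
  → PAGE_NOT_PRESENT  (1 entries read)

Access #0 PA: 0x1B2B3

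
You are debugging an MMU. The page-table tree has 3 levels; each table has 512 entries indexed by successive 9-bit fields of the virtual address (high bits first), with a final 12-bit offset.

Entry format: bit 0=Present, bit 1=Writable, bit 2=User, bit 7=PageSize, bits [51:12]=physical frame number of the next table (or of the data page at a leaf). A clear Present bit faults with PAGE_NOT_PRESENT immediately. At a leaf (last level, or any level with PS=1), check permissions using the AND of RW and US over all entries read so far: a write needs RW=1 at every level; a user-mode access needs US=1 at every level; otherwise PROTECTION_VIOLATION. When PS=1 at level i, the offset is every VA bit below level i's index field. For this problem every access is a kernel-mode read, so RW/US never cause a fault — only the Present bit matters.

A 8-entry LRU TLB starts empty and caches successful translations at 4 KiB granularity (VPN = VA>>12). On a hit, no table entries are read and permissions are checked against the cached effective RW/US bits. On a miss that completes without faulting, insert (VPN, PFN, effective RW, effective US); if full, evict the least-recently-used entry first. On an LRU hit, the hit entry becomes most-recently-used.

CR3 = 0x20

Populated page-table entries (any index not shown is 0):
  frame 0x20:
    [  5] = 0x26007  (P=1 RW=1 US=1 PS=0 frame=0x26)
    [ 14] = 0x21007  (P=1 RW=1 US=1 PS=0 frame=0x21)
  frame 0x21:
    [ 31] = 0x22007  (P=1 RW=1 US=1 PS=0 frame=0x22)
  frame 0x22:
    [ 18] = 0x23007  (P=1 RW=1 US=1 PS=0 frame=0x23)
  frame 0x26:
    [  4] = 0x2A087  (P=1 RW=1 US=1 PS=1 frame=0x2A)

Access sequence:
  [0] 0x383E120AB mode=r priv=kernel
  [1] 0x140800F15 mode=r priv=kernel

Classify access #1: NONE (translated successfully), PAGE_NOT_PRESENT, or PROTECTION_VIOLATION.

Trace:
#0 VA=0x383E120AB (r,kernel):
  [0] read 0x20 idx=14: raw=0x21007 flags P=1 W=1 U=1 S=0
  [1] read 0x21 idx=31: raw=0x22007 flags P=1 W=1 U=1 S=0
  [2] read 0x22 idx=18: raw=0x23007 flags P=1 W=1 U=1 S=0
  ✓ 0x230AB  — 3 lookups
#1 VA=0x140800F15 (r,kernel):
  [0] read 0x20 idx=5: raw=0x26007 flags P=1 W=1 U=1 S=0
  [1] read 0x26 idx=4: raw=0x2A087 flags P=1 W=1 U=1 S=1
  ✓ 0x2AF15 (huge @L1)  — 2 lookups

Access #1 fault: NONE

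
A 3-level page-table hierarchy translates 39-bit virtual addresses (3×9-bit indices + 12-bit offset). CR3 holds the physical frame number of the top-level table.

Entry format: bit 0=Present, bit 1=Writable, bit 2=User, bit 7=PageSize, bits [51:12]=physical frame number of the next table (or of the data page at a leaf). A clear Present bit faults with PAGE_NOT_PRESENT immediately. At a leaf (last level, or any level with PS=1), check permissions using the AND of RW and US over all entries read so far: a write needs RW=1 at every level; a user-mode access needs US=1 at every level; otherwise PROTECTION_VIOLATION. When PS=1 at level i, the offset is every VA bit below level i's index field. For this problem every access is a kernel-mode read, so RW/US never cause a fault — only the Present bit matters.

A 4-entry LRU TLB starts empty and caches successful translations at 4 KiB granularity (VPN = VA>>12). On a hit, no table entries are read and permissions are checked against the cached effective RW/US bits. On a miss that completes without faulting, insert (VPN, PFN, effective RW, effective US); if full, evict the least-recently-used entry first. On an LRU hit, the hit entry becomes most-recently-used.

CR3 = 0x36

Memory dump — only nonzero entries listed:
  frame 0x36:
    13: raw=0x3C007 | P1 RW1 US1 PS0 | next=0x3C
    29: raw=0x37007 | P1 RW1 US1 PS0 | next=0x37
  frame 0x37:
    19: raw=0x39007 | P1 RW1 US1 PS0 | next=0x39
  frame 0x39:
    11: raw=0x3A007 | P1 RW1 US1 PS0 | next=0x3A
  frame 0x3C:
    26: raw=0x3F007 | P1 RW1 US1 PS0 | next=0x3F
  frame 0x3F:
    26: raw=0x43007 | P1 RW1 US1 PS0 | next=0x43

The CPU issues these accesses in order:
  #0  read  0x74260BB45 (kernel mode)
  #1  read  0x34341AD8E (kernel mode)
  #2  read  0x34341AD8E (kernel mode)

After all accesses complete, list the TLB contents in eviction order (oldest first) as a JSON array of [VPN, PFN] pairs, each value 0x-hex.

Walk each access:
#0 VA=0x74260BB45 (r,kernel):
  lvl0: tbl 0x36, slot 29 ⇒ 0x37007 (P1/RW1/US1/PS0)
  lvl1: tbl 0x37, slot 19 ⇒ 0x39007 (P1/RW1/US1/PS0)
  lvl2: tbl 0x39, slot 11 ⇒ 0x3A007 (P1/RW1/US1/PS0)
  ⇒ phys 0x3AB45  [3 reads]
#1 VA=0x34341AD8E (r,kernel):
  lvl0: tbl 0x36, slot 13 ⇒ 0x3C007 (P1/RW1/US1/PS0)
  lvl1: tbl 0x3C, slot 26 ⇒ 0x3F007 (P1/RW1/US1/PS0)
  lvl2: tbl 0x3F, slot 26 ⇒ 0x43007 (P1/RW1/US1/PS0)
  ⇒ phys 0x43D8E  [3 reads]
#2 VA=0x34341AD8E (r,kernel):
  TLB hit vpn=0x34341A → PA=0x43D8E

TLB: [["0x74260B", "0x3A"], ["0x34341A", "0x43"]]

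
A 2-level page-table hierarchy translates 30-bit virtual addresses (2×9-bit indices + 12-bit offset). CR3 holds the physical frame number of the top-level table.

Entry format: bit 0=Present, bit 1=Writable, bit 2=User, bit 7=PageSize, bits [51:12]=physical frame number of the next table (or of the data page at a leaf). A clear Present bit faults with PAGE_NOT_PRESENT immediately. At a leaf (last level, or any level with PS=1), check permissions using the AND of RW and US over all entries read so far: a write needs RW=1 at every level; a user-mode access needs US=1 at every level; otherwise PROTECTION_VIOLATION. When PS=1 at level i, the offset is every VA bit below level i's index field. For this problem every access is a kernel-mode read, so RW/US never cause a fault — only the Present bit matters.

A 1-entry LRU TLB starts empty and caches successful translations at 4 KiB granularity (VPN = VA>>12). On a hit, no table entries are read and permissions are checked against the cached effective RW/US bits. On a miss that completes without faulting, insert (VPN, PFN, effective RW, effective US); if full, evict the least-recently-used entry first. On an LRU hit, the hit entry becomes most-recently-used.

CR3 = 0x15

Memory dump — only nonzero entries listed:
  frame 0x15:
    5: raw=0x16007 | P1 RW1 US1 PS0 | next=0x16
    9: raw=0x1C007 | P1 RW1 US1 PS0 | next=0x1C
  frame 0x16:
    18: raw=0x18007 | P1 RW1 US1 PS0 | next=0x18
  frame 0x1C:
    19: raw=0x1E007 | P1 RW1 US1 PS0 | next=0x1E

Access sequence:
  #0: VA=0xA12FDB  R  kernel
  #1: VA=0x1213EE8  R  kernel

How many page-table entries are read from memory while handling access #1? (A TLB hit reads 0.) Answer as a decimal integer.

Per-access translation:
#0 VA=0xA12FDB (r,kernel):
  [0] read 0x15 idx=5: raw=0x16007 flags P=1 W=1 U=1 S=0
  [1] read 0x16 idx=18: raw=0x18007 flags P=1 W=1 U=1 S=0
  → PA=0x18FDB  (2 entries read)
#1 VA=0x1213EE8 (r,kernel):
  [0] read 0x15 idx=9: raw=0x1C007 flags P=1 W=1 U=1 S=0
  [1] read 0x1C idx=19: raw=0x1E007 flags P=1 W=1 U=1 S=0
  → PA=0x1EEE8  (2 entries read)

Entries read for #1: 2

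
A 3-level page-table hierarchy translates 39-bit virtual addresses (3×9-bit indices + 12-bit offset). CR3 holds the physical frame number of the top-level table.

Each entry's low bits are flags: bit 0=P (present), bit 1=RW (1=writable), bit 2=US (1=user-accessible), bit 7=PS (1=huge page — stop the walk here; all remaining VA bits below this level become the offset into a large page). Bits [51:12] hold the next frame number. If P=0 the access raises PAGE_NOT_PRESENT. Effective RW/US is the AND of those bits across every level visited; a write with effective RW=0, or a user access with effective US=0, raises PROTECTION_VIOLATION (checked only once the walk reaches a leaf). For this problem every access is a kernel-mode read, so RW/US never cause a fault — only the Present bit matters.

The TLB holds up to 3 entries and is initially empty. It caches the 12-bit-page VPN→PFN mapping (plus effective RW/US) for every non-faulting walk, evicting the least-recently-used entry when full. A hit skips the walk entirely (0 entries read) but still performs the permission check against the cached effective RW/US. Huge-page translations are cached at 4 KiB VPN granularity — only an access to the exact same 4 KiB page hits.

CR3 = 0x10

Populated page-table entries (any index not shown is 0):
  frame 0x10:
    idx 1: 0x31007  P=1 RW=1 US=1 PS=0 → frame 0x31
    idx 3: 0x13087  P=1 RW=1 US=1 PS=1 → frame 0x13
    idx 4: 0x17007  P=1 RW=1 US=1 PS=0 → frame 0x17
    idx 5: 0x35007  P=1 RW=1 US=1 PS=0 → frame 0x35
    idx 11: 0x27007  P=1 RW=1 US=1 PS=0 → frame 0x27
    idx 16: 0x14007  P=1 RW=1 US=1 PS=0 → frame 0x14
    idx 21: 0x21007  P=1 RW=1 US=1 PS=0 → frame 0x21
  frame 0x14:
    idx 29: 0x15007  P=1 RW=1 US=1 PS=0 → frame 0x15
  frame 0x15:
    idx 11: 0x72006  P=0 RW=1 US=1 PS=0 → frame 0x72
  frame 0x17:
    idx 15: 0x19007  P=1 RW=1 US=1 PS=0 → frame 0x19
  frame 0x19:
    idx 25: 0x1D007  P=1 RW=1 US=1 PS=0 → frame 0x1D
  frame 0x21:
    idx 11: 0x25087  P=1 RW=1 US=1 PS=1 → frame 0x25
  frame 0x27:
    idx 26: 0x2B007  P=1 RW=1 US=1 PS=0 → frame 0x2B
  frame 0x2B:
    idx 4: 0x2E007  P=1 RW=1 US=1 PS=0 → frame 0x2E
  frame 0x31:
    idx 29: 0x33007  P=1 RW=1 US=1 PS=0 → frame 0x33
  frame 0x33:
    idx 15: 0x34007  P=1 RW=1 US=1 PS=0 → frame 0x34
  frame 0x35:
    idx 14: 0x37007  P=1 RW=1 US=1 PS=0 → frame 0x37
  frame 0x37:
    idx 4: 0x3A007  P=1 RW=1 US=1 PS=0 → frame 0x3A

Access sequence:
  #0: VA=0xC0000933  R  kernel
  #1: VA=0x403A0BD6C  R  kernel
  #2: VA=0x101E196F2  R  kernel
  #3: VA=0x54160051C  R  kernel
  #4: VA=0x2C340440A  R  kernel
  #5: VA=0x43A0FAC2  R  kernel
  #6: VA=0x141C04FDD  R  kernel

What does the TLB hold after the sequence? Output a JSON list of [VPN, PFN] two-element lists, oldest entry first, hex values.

Walk each access:
#0 VA=0xC0000933 (r,kernel):
  [0] read 0x10 idx=3: raw=0x13087 flags P=1 W=1 U=1 S=1
  → PA=0x13933 (huge @L0)  (1 entries read)
#1 VA=0x403A0BD6C (r,kernel):
  [0] read 0x10 idx=16: raw=0x14007 flags P=1 W=1 U=1 S=0
  [1] read 0x14 idx=29: raw=0x15007 flags P=1 W=1 U=1 S=0
  [2] read 0x15 idx=11: raw=0x72006 flags P=0 W=1 U=1 S=0
  ✗ PAGE_NOT_PRESENT  [3 reads]
#2 VA=0x101E196F2 (r,kernel):
  [0] read 0x10 idx=4: raw=0x17007 flags P=1 W=1 U=1 S=0
  [1] read 0x17 idx=15: raw=0x19007 flags P=1 W=1 U=1 S=0
  [2] read 0x19 idx=25: raw=0x1D007 flags P=1 W=1 U=1 S=0
  → PA=0x1D6F2  (3 entries read)
#3 VA=0x54160051C (r,kernel):
  [0] read 0x10 idx=21: raw=0x21007 flags P=1 W=1 U=1 S=0
  [1] read 0x21 idx=11: raw=0x25087 flags P=1 W=1 U=1 S=1
  → PA=0x2551C (huge @L1)  (2 entries read)
#4 VA=0x2C340440A (r,kernel):
  [0] read 0x10 idx=11: raw=0x27007 flags P=1 W=1 U=1 S=0
  [1] read 0x27 idx=26: raw=0x2B007 flags P=1 W=1 U=1 S=0
  [2] read 0x2B idx=4: raw=0x2E007 flags P=1 W=1 U=1 S=0
  → PA=0x2E40A  (3 entries read)
#5 VA=0x43A0FAC2 (r,kernel):
  [0] read 0x10 idx=1: raw=0x31007 flags P=1 W=1 U=1 S=0
  [1] read 0x31 idx=29: raw=0x33007 flags P=1 W=1 U=1 S=0
  [2] read 0x33 idx=15: raw=0x34007 flags P=1 W=1 U=1 S=0
  → PA=0x34AC2  (3 entries read)
#6 VA=0x141C04FDD (r,kernel):
  [0] read 0x10 idx=5: raw=0x35007 flags P=1 W=1 U=1 S=0
  [1] read 0x35 idx=14: raw=0x37007 flags P=1 W=1 U=1 S=0
  [2] read 0x37 idx=4: raw=0x3A007 flags P=1 W=1 U=1 S=0
  → PA=0x3AFDD  (3 entries read)

TLB: [["0x2C3404", "0x2E"], ["0x43A0F", "0x34"], ["0x141C04", "0x3A"]]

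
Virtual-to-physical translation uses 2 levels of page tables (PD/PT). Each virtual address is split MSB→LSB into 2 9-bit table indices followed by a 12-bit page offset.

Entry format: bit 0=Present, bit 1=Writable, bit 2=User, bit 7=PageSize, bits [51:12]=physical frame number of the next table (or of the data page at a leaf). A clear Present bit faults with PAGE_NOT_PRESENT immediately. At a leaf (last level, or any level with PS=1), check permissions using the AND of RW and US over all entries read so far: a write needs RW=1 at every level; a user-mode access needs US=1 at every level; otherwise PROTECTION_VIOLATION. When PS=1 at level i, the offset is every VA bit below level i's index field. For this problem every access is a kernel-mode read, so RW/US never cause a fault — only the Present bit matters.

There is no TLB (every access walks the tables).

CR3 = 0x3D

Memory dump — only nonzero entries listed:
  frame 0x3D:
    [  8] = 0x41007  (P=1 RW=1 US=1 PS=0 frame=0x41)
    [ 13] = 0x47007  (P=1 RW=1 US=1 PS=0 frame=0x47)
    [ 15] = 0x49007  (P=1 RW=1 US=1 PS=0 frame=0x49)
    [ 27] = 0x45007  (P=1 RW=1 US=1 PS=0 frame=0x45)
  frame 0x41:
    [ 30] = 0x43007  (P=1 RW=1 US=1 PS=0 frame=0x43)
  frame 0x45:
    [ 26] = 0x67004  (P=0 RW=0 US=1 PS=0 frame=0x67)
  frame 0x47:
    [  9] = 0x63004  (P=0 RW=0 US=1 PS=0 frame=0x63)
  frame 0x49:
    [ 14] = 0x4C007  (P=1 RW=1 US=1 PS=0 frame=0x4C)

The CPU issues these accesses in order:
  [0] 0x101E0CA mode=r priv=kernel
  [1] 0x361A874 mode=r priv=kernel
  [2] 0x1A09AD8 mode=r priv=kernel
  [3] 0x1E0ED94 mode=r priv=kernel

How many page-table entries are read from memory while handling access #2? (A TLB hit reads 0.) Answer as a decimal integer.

Trace:
#0 VA=0x101E0CA (r,kernel):
  lvl0: tbl 0x3D, slot 8 ⇒ 0x41007 (P1/RW1/US1/PS0)
  lvl1: tbl 0x41, slot 30 ⇒ 0x43007 (P1/RW1/US1/PS0)
  → PA=0x430CA  (2 entries read)
#1 VA=0x361A874 (r,kernel):
  lvl0: tbl 0x3D, slot 27 ⇒ 0x45007 (P1/RW1/US1/PS0)
  lvl1: tbl 0x45, slot 26 ⇒ 0x67004 (P0/RW0/US1/PS0)
  ⇒ fault: PAGE_NOT_PRESENT  — 2 lookups
#2 VA=0x1A09AD8 (r,kernel):
  lvl0: tbl 0x3D, slot 13 ⇒ 0x47007 (P1/RW1/US1/PS0)
  lvl1: tbl 0x47, slot 9 ⇒ 0x63004 (P0/RW0/US1/PS0)
  ⇒ fault: PAGE_NOT_PRESENT  — 2 lookups
#3 VA=0x1E0ED94 (r,kernel):
  lvl0: tbl 0x3D, slot 15 ⇒ 0x49007 (P1/RW1/US1/PS0)
  lvl1: tbl 0x49, slot 14 ⇒ 0x4C007 (P1/RW1/US1/PS0)
  → PA=0x4CD94  (2 entries read)

Entries read for #2: 2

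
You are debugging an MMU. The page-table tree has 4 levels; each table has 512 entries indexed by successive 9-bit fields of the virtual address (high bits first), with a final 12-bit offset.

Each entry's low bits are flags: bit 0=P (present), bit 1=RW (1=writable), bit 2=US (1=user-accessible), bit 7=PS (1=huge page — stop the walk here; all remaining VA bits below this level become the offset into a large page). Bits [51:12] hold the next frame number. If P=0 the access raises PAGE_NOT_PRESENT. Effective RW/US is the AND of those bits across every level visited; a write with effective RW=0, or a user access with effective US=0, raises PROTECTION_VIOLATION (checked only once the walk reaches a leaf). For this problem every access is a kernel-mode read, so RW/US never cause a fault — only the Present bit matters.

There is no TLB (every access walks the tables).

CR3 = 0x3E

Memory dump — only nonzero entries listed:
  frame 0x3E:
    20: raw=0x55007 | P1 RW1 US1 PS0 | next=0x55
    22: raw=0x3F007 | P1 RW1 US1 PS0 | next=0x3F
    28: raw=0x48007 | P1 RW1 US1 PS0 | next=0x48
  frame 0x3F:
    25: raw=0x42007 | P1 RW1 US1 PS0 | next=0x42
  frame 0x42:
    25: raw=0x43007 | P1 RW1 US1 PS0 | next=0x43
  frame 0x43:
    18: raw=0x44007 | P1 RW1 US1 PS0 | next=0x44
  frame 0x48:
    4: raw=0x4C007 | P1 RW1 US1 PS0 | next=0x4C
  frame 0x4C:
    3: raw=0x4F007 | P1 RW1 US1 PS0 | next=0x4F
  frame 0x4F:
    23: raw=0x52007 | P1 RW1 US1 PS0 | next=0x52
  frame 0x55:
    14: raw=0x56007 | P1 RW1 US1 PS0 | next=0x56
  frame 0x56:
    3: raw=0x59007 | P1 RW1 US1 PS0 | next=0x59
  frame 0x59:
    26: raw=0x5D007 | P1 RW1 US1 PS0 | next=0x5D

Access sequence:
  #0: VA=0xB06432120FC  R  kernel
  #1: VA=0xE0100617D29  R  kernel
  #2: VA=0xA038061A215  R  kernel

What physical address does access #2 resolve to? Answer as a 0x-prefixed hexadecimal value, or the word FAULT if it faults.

Per-access translation:
#0 VA=0xB06432120FC (r,kernel):
  L0 @0x3E[22] → 0x3F007  P=1,RW=1,US=1,PS=0
  L1 @0x3F[25] → 0x42007  P=1,RW=1,US=1,PS=0
  L2 @0x42[25] → 0x43007  P=1,RW=1,US=1,PS=0
  L3 @0x43[18] → 0x44007  P=1,RW=1,US=1,PS=0
  → PA=0x440FC  (4 entries read)
#1 VA=0xE0100617D29 (r,kernel):
  L0 @0x3E[28] → 0x48007  P=1,RW=1,US=1,PS=0
  L1 @0x48[4] → 0x4C007  P=1,RW=1,US=1,PS=0
  L2 @0x4C[3] → 0x4F007  P=1,RW=1,US=1,PS=0
  L3 @0x4F[23] → 0x52007  P=1,RW=1,US=1,PS=0
  → PA=0x52D29  (4 entries read)
#2 VA=0xA038061A215 (r,kernel):
  L0 @0x3E[20] → 0x55007  P=1,RW=1,US=1,PS=0
  L1 @0x55[14] → 0x56007  P=1,RW=1,US=1,PS=0
  L2 @0x56[3] → 0x59007  P=1,RW=1,US=1,PS=0
  L3 @0x59[26] → 0x5D007  P=1,RW=1,US=1,PS=0
  → PA=0x5D215  (4 entries read)

Access #2 PA: 0x5D215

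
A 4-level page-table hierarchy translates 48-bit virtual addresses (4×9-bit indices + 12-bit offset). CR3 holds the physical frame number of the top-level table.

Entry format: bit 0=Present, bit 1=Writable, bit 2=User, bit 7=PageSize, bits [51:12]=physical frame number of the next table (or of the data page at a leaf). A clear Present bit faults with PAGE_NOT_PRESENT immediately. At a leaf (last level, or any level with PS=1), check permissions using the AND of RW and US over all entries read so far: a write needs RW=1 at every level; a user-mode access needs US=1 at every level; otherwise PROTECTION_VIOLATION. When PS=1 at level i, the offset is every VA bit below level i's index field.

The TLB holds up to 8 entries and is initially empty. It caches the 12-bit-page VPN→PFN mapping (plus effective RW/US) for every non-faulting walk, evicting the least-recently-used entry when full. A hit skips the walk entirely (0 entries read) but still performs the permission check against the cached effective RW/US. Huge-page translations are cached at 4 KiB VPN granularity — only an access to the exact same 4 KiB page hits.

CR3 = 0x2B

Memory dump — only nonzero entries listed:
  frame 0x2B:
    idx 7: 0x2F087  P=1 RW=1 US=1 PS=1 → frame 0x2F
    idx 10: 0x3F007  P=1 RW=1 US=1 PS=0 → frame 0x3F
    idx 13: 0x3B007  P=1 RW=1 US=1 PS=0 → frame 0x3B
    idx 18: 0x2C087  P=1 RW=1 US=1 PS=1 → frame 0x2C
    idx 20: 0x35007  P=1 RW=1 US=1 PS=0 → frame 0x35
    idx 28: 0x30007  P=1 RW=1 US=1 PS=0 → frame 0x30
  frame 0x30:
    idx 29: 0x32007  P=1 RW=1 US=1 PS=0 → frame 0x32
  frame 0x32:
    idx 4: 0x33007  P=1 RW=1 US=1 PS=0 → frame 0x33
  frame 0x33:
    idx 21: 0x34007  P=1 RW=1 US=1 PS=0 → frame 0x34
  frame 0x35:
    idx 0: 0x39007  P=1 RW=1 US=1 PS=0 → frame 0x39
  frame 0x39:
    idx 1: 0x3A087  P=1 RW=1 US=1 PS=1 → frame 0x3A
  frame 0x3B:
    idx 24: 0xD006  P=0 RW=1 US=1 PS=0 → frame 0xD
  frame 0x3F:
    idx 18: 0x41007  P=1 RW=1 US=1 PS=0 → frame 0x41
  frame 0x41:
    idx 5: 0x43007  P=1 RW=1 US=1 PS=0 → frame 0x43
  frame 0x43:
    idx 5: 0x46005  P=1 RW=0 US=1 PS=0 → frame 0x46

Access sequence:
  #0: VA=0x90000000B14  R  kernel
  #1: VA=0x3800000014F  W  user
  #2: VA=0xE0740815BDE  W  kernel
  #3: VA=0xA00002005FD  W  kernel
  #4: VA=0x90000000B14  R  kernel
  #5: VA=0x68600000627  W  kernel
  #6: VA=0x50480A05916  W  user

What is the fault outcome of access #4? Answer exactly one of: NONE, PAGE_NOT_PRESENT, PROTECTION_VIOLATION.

Per-access translation:
#0 VA=0x90000000B14 (r,kernel):
  L0 @0x2B[18] → 0x2C087  P=1,RW=1,US=1,PS=1
  ⇒ phys 0x2CB14 (huge @L0)  [1 reads]
#1 VA=0x3800000014F (w,user):
  L0 @0x2B[7] → 0x2F087  P=1,RW=1,US=1,PS=1
  ⇒ phys 0x2F14F (huge @L0)  [1 reads]
#2 VA=0xE0740815BDE (w,kernel):
  L0 @0x2B[28] → 0x30007  P=1,RW=1,US=1,PS=0
  L1 @0x30[29] → 0x32007  P=1,RW=1,US=1,PS=0
  L2 @0x32[4] → 0x33007  P=1,RW=1,US=1,PS=0
  L3 @0x33[21] → 0x34007  P=1,RW=1,US=1,PS=0
  ⇒ phys 0x34BDE  [4 reads]
#3 VA=0xA00002005FD (w,kernel):
  L0 @0x2B[20] → 0x35007  P=1,RW=1,US=1,PS=0
  L1 @0x35[0] → 0x39007  P=1,RW=1,US=1,PS=0
  L2 @0x39[1] → 0x3A087  P=1,RW=1,US=1,PS=1
  ⇒ phys 0x3A5FD (huge @L2)  [3 reads]
#4 VA=0x90000000B14 (r,kernel):
  TLB hit vpn=0x90000000 → PA=0x2CB14
#5 VA=0x68600000627 (w,kernel):
  L0 @0x2B[13] → 0x3B007  P=1,RW=1,US=1,PS=0
  L1 @0x3B[24] → 0xD006  P=0,RW=1,US=1,PS=0
  ⇒ fault: PAGE_NOT_PRESENT  — 2 lookups
#6 VA=0x50480A05916 (w,user):
  L0 @0x2B[10] → 0x3F007  P=1,RW=1,US=1,PS=0
  L1 @0x3F[18] → 0x41007  P=1,RW=1,US=1,PS=0
  L2 @0x41[5] → 0x43007  P=1,RW=1,US=1,PS=0
  L3 @0x43[5] → 0x46005  P=1,RW=0,US=1,PS=0
  ⇒ fault: PROTECTION_VIOLATION  — 4 lookups

Access #4 fault: NONE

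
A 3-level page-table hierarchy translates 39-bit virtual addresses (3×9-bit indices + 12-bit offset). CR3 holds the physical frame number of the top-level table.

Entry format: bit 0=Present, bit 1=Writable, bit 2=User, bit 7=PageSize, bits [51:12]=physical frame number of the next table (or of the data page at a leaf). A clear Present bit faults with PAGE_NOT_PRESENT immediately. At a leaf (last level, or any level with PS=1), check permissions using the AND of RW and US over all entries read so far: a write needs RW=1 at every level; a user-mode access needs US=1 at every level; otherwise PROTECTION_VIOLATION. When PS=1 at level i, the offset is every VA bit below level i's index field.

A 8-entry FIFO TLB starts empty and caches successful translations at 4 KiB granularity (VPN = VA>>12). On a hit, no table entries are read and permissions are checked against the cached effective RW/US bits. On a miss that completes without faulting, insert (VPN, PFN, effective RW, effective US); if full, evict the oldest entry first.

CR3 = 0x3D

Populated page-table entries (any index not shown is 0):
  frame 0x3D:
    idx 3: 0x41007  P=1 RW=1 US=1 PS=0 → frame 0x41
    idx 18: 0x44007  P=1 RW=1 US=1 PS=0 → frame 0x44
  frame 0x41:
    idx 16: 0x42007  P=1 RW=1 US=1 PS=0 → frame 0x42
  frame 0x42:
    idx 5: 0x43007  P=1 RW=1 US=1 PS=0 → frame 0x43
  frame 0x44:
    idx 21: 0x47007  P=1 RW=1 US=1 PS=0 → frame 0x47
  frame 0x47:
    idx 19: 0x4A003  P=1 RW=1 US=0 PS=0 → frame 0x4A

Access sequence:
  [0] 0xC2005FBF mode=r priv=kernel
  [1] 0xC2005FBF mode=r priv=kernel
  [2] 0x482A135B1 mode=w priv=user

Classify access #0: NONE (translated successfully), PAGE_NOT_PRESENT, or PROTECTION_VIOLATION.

Walk each access:
#0 VA=0xC2005FBF (r,kernel):
  [0] read 0x3D idx=3: raw=0x41007 flags P=1 W=1 U=1 S=0
  [1] read 0x41 idx=16: raw=0x42007 flags P=1 W=1 U=1 S=0
  [2] read 0x42 idx=5: raw=0x43007 flags P=1 W=1 U=1 S=0
  ⇒ phys 0x43FBF  [3 reads]
#1 VA=0xC2005FBF (r,kernel):
  TLB hit vpn=0xC2005 → PA=0x43FBF
#2 VA=0x482A135B1 (w,user):
  [0] read 0x3D idx=18: raw=0x44007 flags P=1 W=1 U=1 S=0
  [1] read 0x44 idx=21: raw=0x47007 flags P=1 W=1 U=1 S=0
  [2] read 0x47 idx=19: raw=0x4A003 flags P=1 W=1 U=0 S=0
  → PROTECTION_VIOLATION  (3 entries read)

Access #0 fault: NONE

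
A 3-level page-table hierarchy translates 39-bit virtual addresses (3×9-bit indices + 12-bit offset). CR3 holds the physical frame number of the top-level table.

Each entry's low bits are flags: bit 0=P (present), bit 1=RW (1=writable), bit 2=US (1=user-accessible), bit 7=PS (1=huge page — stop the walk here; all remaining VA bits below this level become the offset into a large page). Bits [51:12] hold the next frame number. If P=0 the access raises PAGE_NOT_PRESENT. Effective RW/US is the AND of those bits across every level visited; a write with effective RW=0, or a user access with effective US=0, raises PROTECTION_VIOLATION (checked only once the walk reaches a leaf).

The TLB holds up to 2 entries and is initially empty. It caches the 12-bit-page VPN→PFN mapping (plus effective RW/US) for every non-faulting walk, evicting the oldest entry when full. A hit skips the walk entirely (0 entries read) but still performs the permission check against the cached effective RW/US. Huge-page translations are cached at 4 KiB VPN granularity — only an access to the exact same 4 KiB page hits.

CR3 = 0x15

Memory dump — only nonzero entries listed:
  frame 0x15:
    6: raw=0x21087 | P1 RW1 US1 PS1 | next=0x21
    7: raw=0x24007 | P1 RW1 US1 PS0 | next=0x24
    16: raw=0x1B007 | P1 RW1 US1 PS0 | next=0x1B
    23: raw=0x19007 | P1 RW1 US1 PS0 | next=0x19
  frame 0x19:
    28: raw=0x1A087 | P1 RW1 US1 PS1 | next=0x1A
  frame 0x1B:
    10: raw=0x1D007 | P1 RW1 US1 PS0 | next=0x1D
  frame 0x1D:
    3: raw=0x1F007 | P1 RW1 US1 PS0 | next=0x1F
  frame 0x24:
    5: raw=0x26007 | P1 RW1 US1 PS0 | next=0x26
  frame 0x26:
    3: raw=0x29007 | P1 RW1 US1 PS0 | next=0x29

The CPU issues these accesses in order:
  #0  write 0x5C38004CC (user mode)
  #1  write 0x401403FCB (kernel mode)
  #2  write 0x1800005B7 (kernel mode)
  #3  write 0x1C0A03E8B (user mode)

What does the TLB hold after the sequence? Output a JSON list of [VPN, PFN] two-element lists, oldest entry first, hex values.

Per-access translation:
#0 VA=0x5C38004CC (w,user):
  lvl0: tbl 0x15, slot 23 ⇒ 0x19007 (P1/RW1/US1/PS0)
  lvl1: tbl 0x19, slot 28 ⇒ 0x1A087 (P1/RW1/US1/PS1)
  → PA=0x1A4CC (huge @L1)  (2 entries read)
#1 VA=0x401403FCB (w,kernel):
  lvl0: tbl 0x15, slot 16 ⇒ 0x1B007 (P1/RW1/US1/PS0)
  lvl1: tbl 0x1B, slot 10 ⇒ 0x1D007 (P1/RW1/US1/PS0)
  lvl2: tbl 0x1D, slot 3 ⇒ 0x1F007 (P1/RW1/US1/PS0)
  → PA=0x1FFCB  (3 entries read)
#2 VA=0x1800005B7 (w,kernel):
  lvl0: tbl 0x15, slot 6 ⇒ 0x21087 (P1/RW1/US1/PS1)
  → PA=0x215B7 (huge @L0)  (1 entries read)
#3 VA=0x1C0A03E8B (w,user):
  lvl0: tbl 0x15, slot 7 ⇒ 0x24007 (P1/RW1/US1/PS0)
  lvl1: tbl 0x24, slot 5 ⇒ 0x26007 (P1/RW1/US1/PS0)
  lvl2: tbl 0x26, slot 3 ⇒ 0x29007 (P1/RW1/US1/PS0)
  → PA=0x29E8B  (3 entries read)

TLB: [["0x180000", "0x21"], ["0x1C0A03", "0x29"]]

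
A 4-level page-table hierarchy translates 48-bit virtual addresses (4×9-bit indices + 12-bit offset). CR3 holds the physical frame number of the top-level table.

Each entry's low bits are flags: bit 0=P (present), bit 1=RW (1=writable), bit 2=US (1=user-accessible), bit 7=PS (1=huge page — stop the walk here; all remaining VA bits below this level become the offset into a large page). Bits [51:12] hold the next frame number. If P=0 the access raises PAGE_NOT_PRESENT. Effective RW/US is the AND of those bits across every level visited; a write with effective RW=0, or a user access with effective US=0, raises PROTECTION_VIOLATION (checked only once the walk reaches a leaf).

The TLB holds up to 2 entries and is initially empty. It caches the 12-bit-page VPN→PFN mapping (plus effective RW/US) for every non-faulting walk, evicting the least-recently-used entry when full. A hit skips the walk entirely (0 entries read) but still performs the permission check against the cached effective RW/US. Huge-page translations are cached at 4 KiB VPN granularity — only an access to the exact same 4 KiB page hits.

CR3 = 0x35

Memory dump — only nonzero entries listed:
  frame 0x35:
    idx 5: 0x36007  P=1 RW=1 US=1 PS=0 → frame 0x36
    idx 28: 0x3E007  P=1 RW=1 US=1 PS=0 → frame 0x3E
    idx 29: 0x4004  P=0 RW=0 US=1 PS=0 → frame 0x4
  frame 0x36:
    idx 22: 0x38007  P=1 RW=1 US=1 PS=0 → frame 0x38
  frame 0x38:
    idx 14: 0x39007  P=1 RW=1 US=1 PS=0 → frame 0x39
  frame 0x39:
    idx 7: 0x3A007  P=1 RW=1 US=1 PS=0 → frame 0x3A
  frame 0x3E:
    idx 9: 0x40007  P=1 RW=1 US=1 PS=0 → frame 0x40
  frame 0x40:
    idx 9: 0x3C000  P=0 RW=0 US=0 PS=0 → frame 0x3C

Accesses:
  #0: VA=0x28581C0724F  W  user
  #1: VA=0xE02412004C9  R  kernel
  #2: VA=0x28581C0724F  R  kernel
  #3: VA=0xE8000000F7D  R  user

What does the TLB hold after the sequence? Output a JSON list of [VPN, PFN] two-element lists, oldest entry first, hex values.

Walk each access:
#0 VA=0x28581C0724F (w,user):
  [0] read 0x35 idx=5: raw=0x36007 flags P=1 W=1 U=1 S=0
  [1] read 0x36 idx=22: raw=0x38007 flags P=1 W=1 U=1 S=0
  [2] read 0x38 idx=14: raw=0x39007 flags P=1 W=1 U=1 S=0
  [3] read 0x39 idx=7: raw=0x3A007 flags P=1 W=1 U=1 S=0
  → PA=0x3A24F  (4 entries read)
#1 VA=0xE02412004C9 (r,kernel):
  [0] read 0x35 idx=28: raw=0x3E007 flags P=1 W=1 U=1 S=0
  [1] read 0x3E idx=9: raw=0x40007 flags P=1 W=1 U=1 S=0
  [2] read 0x40 idx=9: raw=0x3C000 flags P=0 W=0 U=0 S=0
  → PAGE_NOT_PRESENT  (3 entries read)
#2 VA=0x28581C0724F (r,kernel):
  TLB hit vpn=0x28581C07 → PA=0x3A24F
#3 VA=0xE8000000F7D (r,user):
  [0] read 0x35 idx=29: raw=0x4004 flags P=0 W=0 U=1 S=0
  → PAGE_NOT_PRESENT  (1 entries read)

TLB: [["0x28581C07", "0x3A"]]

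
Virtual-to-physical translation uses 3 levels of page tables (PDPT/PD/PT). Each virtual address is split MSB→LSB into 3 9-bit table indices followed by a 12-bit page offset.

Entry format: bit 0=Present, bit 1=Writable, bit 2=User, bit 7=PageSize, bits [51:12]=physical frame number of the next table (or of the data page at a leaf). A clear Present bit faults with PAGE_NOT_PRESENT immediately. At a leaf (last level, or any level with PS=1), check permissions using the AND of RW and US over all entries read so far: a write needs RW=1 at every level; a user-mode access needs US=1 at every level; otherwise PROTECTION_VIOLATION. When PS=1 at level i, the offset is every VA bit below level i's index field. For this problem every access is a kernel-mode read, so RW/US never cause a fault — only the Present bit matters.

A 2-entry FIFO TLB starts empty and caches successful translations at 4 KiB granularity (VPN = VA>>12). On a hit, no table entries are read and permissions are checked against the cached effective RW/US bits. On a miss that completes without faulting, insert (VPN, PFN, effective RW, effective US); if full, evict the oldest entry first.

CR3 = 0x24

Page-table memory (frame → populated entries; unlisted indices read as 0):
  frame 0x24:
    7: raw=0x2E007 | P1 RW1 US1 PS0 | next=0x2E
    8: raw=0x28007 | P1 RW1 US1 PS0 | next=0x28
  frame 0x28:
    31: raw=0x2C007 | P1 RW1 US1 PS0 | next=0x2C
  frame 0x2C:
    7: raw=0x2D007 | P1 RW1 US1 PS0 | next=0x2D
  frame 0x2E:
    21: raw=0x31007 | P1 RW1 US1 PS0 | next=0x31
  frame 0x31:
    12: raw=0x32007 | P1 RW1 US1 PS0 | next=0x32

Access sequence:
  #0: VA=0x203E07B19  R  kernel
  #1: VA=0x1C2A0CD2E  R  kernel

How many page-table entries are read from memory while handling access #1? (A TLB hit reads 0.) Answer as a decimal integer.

Trace:
#0 VA=0x203E07B19 (r,kernel):
  [0] read 0x24 idx=8: raw=0x28007 flags P=1 W=1 U=1 S=0
  [1] read 0x28 idx=31: raw=0x2C007 flags P=1 W=1 U=1 S=0
  [2] read 0x2C idx=7: raw=0x2D007 flags P=1 W=1 U=1 S=0
  ⇒ phys 0x2DB19  [3 reads]
#1 VA=0x1C2A0CD2E (r,kernel):
  [0] read 0x24 idx=7: raw=0x2E007 flags P=1 W=1 U=1 S=0
  [1] read 0x2E idx=21: raw=0x31007 flags P=1 W=1 U=1 S=0
  [2] read 0x31 idx=12: raw=0x32007 flags P=1 W=1 U=1 S=0
  ⇒ phys 0x32D2E  [3 reads]

Entries read for #1: 3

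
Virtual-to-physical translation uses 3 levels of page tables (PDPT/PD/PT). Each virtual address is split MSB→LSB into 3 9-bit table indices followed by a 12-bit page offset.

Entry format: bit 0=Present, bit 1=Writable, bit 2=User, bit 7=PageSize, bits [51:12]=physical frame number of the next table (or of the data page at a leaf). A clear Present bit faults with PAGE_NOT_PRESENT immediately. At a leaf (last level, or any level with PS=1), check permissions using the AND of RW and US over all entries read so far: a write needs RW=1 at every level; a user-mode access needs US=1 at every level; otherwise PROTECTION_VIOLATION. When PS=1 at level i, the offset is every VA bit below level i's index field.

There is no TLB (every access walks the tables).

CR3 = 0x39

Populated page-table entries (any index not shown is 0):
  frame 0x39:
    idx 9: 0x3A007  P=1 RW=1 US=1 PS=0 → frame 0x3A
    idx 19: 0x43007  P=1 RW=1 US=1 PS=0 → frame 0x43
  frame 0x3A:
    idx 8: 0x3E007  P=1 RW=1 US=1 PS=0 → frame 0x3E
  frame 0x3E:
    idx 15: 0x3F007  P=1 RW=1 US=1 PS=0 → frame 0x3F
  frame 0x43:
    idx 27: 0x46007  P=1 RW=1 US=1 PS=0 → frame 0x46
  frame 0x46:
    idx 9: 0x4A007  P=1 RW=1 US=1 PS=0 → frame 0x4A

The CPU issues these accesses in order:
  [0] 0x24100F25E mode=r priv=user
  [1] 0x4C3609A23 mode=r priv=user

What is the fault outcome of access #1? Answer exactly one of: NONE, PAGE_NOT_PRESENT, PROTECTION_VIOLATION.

Walk each access:
#0 VA=0x24100F25E (r,user):
  L0: frame=0x39 idx=9 entry=0x3A007 [P=1 RW=1 US=1 PS=0]
  L1: frame=0x3A idx=8 entry=0x3E007 [P=1 RW=1 US=1 PS=0]
  L2: frame=0x3E idx=15 entry=0x3F007 [P=1 RW=1 US=1 PS=0]
  ⇒ phys 0x3F25E  [3 reads]
#1 VA=0x4C3609A23 (r,user):
  L0: frame=0x39 idx=19 entry=0x43007 [P=1 RW=1 US=1 PS=0]
  L1: frame=0x43 idx=27 entry=0x46007 [P=1 RW=1 US=1 PS=0]
  L2: frame=0x46 idx=9 entry=0x4A007 [P=1 RW=1 US=1 PS=0]
  ⇒ phys 0x4AA23  [3 reads]

Access #1 fault: NONE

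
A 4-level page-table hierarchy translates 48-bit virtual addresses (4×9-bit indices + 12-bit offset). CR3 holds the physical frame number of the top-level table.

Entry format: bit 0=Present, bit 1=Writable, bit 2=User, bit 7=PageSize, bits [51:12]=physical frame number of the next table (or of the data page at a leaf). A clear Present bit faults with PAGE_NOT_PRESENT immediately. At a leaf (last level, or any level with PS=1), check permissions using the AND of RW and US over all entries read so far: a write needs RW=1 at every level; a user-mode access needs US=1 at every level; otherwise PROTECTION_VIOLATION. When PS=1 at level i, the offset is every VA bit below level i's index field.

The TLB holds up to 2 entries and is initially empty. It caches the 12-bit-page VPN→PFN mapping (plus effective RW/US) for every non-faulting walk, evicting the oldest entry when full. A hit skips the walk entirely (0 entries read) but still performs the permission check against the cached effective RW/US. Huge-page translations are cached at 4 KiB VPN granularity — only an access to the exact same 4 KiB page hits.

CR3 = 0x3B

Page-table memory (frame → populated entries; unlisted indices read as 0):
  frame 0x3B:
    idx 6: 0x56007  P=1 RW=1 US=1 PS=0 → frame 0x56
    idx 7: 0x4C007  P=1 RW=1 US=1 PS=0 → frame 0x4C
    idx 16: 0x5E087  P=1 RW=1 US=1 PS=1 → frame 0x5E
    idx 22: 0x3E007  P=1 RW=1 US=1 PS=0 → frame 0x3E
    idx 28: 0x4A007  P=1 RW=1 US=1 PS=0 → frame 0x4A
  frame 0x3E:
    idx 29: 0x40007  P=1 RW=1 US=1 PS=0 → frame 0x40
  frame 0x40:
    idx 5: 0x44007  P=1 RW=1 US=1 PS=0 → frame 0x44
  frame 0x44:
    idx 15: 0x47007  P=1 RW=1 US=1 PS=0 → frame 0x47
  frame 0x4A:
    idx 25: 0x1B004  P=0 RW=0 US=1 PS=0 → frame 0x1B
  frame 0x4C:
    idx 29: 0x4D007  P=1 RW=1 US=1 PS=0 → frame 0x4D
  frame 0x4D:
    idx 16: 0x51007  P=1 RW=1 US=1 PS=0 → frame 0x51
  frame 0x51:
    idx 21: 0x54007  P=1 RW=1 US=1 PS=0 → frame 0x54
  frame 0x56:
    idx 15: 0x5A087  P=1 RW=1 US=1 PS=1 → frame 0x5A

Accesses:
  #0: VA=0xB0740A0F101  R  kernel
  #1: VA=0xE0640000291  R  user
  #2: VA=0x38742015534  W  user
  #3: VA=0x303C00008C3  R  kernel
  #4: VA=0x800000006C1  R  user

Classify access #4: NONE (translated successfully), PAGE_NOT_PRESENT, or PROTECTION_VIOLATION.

Trace:
#0 VA=0xB0740A0F101 (r,kernel):
  lvl0: tbl 0x3B, slot 22 ⇒ 0x3E007 (P1/RW1/US1/PS0)
  lvl1: tbl 0x3E, slot 29 ⇒ 0x40007 (P1/RW1/US1/PS0)
  lvl2: tbl 0x40, slot 5 ⇒ 0x44007 (P1/RW1/US1/PS0)
  lvl3: tbl 0x44, slot 15 ⇒ 0x47007 (P1/RW1/US1/PS0)
  ✓ 0x47101  — 4 lookups
#1 VA=0xE0640000291 (r,user):
  lvl0: tbl 0x3B, slot 28 ⇒ 0x4A007 (P1/RW1/US1/PS0)
  lvl1: tbl 0x4A, slot 25 ⇒ 0x1B004 (P0/RW0/US1/PS0)
  ✗ PAGE_NOT_PRESENT  [2 reads]
#2 VA=0x38742015534 (w,user):
  lvl0: tbl 0x3B, slot 7 ⇒ 0x4C007 (P1/RW1/US1/PS0)
  lvl1: tbl 0x4C, slot 29 ⇒ 0x4D007 (P1/RW1/US1/PS0)
  lvl2: tbl 0x4D, slot 16 ⇒ 0x51007 (P1/RW1/US1/PS0)
  lvl3: tbl 0x51, slot 21 ⇒ 0x54007 (P1/RW1/US1/PS0)
  ✓ 0x54534  — 4 lookups
#3 VA=0x303C00008C3 (r,kernel):
  lvl0: tbl 0x3B, slot 6 ⇒ 0x56007 (P1/RW1/US1/PS0)
  lvl1: tbl 0x56, slot 15 ⇒ 0x5A087 (P1/RW1/US1/PS1)
  ✓ 0x5A8C3 (huge @L1)  — 2 lookups
#4 VA=0x800000006C1 (r,user):
  lvl0: tbl 0x3B, slot 16 ⇒ 0x5E087 (P1/RW1/US1/PS1)
  ✓ 0x5E6C1 (huge @L0)  — 1 lookups

Access #4 fault: NONE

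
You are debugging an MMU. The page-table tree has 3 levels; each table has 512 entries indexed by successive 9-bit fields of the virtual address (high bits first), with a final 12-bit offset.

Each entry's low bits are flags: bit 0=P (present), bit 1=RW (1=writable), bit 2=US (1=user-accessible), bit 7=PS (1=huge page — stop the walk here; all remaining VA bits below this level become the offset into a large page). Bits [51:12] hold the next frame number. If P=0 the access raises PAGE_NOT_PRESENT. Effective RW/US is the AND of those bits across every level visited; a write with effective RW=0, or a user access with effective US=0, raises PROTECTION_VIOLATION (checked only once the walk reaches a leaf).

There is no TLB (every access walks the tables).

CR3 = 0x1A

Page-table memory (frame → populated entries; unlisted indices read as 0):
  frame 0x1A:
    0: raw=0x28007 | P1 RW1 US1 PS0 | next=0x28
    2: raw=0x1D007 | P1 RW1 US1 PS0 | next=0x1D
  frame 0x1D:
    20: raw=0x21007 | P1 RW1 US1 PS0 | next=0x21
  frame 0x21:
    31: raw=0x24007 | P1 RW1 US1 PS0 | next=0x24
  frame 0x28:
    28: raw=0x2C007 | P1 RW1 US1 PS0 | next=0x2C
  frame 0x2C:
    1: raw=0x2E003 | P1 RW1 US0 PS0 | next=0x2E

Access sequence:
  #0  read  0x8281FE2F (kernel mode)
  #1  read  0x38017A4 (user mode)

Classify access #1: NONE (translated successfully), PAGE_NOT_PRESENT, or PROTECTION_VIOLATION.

Per-access translation:
#0 VA=0x8281FE2F (r,kernel):
  L0 @0x1A[2] → 0x1D007  P=1,RW=1,US=1,PS=0
  L1 @0x1D[20] → 0x21007  P=1,RW=1,US=1,PS=0
  L2 @0x21[31] → 0x24007  P=1,RW=1,US=1,PS=0
  ✓ 0x24E2F  — 3 lookups
#1 VA=0x38017A4 (r,user):
  L0 @0x1A[0] → 0x28007  P=1,RW=1,US=1,PS=0
  L1 @0x28[28] → 0x2C007  P=1,RW=1,US=1,PS=0
  L2 @0x2C[1] → 0x2E003  P=1,RW=1,US=0,PS=0
  ⇒ fault: PROTECTION_VIOLATION  — 3 lookups

Access #1 fault: PROTECTION_VIOLATION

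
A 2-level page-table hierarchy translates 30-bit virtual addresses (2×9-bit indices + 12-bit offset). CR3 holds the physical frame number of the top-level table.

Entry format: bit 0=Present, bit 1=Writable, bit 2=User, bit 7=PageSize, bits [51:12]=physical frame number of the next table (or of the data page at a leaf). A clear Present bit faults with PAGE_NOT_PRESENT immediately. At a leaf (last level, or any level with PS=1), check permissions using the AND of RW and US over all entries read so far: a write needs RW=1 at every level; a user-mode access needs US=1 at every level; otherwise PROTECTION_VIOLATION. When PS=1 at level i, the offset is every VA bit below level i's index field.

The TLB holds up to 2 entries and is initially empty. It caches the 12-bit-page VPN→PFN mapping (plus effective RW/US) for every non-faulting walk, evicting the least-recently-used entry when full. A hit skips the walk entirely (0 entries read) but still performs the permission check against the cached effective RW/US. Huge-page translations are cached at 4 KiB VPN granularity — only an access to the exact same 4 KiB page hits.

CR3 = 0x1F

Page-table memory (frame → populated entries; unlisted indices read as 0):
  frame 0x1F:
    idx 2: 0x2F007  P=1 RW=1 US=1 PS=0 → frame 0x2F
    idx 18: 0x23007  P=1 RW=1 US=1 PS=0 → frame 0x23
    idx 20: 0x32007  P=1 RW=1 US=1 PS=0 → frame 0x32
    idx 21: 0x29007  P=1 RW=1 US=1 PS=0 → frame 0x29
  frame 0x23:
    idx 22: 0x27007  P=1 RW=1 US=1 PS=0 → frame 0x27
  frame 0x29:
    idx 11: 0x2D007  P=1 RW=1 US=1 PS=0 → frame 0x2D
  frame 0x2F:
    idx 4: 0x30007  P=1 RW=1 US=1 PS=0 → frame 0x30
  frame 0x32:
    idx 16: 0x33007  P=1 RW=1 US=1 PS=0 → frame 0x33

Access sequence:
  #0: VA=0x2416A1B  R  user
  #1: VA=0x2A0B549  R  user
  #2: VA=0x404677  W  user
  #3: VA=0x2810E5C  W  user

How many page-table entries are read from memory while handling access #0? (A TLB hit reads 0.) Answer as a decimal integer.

Per-access translation:
#0 VA=0x2416A1B (r,user):
  L0: frame=0x1F idx=18 entry=0x23007 [P=1 RW=1 US=1 PS=0]
  L1: frame=0x23 idx=22 entry=0x27007 [P=1 RW=1 US=1 PS=0]
  ⇒ phys 0x27A1B  [2 reads]
#1 VA=0x2A0B549 (r,user):
  L0: frame=0x1F idx=21 entry=0x29007 [P=1 RW=1 US=1 PS=0]
  L1: frame=0x29 idx=11 entry=0x2D007 [P=1 RW=1 US=1 PS=0]
  ⇒ phys 0x2D549  [2 reads]
#2 VA=0x404677 (w,user):
  L0: frame=0x1F idx=2 entry=0x2F007 [P=1 RW=1 US=1 PS=0]
  L1: frame=0x2F idx=4 entry=0x30007 [P=1 RW=1 US=1 PS=0]
  ⇒ phys 0x30677  [2 reads]
#3 VA=0x2810E5C (w,user):
  L0: frame=0x1F idx=20 entry=0x32007 [P=1 RW=1 US=1 PS=0]
  L1: frame=0x32 idx=16 entry=0x33007 [P=1 RW=1 US=1 PS=0]
  ⇒ phys 0x33E5C  [2 reads]

Entries read for #0: 2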